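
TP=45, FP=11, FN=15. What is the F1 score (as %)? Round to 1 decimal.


Precision = TP / (TP + FP) = 45 / 56 = 0.8036
Recall = TP / (TP + FN) = 45 / 60 = 0.75
F1 = 2 * P * R / (P + R)
= 2 * 0.8036 * 0.75 / (0.8036 + 0.75)
= 1.2054 / 1.5536
= 0.7759
As percentage: 77.6%

77.6


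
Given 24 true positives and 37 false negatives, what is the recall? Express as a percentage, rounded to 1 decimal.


Recall = TP / (TP + FN) * 100
= 24 / (24 + 37)
= 24 / 61
= 0.3934
= 39.3%

39.3


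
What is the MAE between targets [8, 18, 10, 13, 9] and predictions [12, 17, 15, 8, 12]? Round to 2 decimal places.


Absolute errors: [4, 1, 5, 5, 3]
Sum of absolute errors = 18
MAE = 18 / 5 = 3.60

3.60


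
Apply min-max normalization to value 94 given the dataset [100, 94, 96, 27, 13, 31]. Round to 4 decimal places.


Min = 13, Max = 100
Range = 100 - 13 = 87
Scaled = (x - min) / (max - min)
= (94 - 13) / 87
= 81 / 87
= 0.9310

0.9310


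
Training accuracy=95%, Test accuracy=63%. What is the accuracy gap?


Gap = train_accuracy - test_accuracy
= 95 - 63
= 32%
This large gap strongly indicates overfitting.

32


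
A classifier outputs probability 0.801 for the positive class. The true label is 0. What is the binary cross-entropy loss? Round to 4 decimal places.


For y=0: Loss = -log(1-p)
= -log(1 - 0.801)
= -log(0.199)
= -(-1.6145)
= 1.6145

1.6145


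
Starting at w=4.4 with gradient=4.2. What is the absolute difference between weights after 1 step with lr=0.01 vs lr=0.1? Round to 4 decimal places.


With lr=0.01: w_new = 4.4 - 0.01 * 4.2 = 4.358
With lr=0.1: w_new = 4.4 - 0.1 * 4.2 = 3.98
Absolute difference = |4.358 - 3.98|
= 0.3780

0.3780


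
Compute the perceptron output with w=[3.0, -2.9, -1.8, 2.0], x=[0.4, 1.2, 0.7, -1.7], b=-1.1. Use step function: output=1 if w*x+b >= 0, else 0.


z = w . x + b
= 3.0*0.4 + -2.9*1.2 + -1.8*0.7 + 2.0*-1.7 + -1.1
= 1.2 + -3.48 + -1.26 + -3.4 + -1.1
= -6.94 + -1.1
= -8.04
Since z = -8.04 < 0, output = 0

0


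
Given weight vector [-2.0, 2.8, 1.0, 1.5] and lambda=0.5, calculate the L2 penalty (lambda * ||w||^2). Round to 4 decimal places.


Squaring each weight:
(-2.0)^2 = 4.0
2.8^2 = 7.84
1.0^2 = 1.0
1.5^2 = 2.25
Sum of squares = 15.09
Penalty = 0.5 * 15.09 = 7.5450

7.5450


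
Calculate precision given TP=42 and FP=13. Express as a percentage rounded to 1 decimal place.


Precision = TP / (TP + FP) * 100
= 42 / (42 + 13)
= 42 / 55
= 0.7636
= 76.4%

76.4


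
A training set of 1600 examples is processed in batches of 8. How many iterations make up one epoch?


Iterations per epoch = dataset_size / batch_size
= 1600 / 8
= 200

200


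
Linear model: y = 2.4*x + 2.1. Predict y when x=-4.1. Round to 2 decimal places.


y = 2.4 * -4.1 + (2.1)
= -9.84 + (2.1)
= -7.74

-7.74


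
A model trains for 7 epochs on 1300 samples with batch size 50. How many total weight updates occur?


Iterations per epoch = 1300 / 50 = 26
Total updates = iterations_per_epoch * epochs
= 26 * 7
= 182

182


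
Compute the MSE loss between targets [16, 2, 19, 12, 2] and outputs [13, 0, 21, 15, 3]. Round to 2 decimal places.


Differences: [3, 2, -2, -3, -1]
Squared errors: [9, 4, 4, 9, 1]
Sum of squared errors = 27
MSE = 27 / 5 = 5.40

5.40


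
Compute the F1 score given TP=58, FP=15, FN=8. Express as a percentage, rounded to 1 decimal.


Precision = TP / (TP + FP) = 58 / 73 = 0.7945
Recall = TP / (TP + FN) = 58 / 66 = 0.8788
F1 = 2 * P * R / (P + R)
= 2 * 0.7945 * 0.8788 / (0.7945 + 0.8788)
= 1.3964 / 1.6733
= 0.8345
As percentage: 83.5%

83.5


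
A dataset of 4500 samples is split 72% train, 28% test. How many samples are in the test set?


Train samples = 4500 * 72% = 3240
Test samples = 4500 - 3240
= 1260

1260


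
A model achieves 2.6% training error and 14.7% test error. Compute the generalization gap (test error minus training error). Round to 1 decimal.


Generalization gap = test_error - train_error
= 14.7 - 2.6
= 12.1%
A large gap suggests overfitting.

12.1


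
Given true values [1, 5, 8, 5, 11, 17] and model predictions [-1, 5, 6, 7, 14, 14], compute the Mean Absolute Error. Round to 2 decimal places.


Absolute errors: [2, 0, 2, 2, 3, 3]
Sum of absolute errors = 12
MAE = 12 / 6 = 2.00

2.00


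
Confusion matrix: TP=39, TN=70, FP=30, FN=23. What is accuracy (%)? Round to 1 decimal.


Accuracy = (TP + TN) / (TP + TN + FP + FN) * 100
= (39 + 70) / (39 + 70 + 30 + 23)
= 109 / 162
= 0.6728
= 67.3%

67.3


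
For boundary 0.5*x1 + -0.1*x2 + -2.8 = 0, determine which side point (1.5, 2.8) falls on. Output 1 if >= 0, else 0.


Compute 0.5 * 1.5 + -0.1 * 2.8 + -2.8
= 0.75 + -0.28 + -2.8
= -2.33
Since -2.33 < 0, the point is on the negative side.

0


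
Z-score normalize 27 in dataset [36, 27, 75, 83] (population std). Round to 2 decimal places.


Mean = (36 + 27 + 75 + 83) / 4 = 55.25
Variance = sum((x_i - mean)^2) / n = 582.1875
Std = sqrt(582.1875) = 24.1286
Z = (x - mean) / std
= (27 - 55.25) / 24.1286
= -28.25 / 24.1286
= -1.17

-1.17


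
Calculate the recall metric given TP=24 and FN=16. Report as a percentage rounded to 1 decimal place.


Recall = TP / (TP + FN) * 100
= 24 / (24 + 16)
= 24 / 40
= 0.6
= 60.0%

60.0


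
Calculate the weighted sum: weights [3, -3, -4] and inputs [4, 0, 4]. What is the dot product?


Element-wise products:
3 * 4 = 12
-3 * 0 = 0
-4 * 4 = -16
Sum = 12 + 0 + -16
= -4

-4


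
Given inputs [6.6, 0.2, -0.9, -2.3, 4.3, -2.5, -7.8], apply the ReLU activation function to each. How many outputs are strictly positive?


ReLU(x) = max(0, x) for each element:
ReLU(6.6) = 6.6
ReLU(0.2) = 0.2
ReLU(-0.9) = 0
ReLU(-2.3) = 0
ReLU(4.3) = 4.3
ReLU(-2.5) = 0
ReLU(-7.8) = 0
Active neurons (>0): 3

3


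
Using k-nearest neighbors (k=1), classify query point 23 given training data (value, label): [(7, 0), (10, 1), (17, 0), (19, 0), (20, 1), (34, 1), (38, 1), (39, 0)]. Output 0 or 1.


Distances from query 23:
Point 20 (class 1): distance = 3
K=1 nearest neighbors: classes = [1]
Votes for class 1: 1 / 1
Majority vote => class 1

1


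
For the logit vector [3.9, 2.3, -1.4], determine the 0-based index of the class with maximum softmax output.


Softmax is a monotonic transformation, so it preserves the argmax.
We need to find the index of the maximum logit.
Index 0: 3.9
Index 1: 2.3
Index 2: -1.4
Maximum logit = 3.9 at index 0

0


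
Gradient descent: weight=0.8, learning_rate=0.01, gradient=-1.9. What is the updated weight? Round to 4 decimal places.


w_new = w_old - lr * gradient
= 0.8 - 0.01 * -1.9
= 0.8 - (-0.019)
= 0.8190

0.8190


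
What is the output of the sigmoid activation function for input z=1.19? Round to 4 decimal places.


sigmoid(z) = 1 / (1 + exp(-z))
exp(-(1.19)) = exp(-1.19) = 0.3042
1 + 0.3042 = 1.3042
1 / 1.3042 = 0.7667

0.7667


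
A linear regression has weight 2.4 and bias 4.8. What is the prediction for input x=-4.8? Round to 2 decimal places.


y = 2.4 * -4.8 + (4.8)
= -11.52 + (4.8)
= -6.72

-6.72


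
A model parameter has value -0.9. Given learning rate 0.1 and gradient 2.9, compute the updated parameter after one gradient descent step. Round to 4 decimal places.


w_new = w_old - lr * gradient
= -0.9 - 0.1 * 2.9
= -0.9 - (0.29)
= -1.1900

-1.1900


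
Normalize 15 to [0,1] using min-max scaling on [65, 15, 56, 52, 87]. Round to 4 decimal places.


Min = 15, Max = 87
Range = 87 - 15 = 72
Scaled = (x - min) / (max - min)
= (15 - 15) / 72
= 0 / 72
= 0.0000

0.0000


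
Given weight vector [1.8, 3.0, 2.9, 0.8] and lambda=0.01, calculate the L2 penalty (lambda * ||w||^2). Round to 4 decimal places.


Squaring each weight:
1.8^2 = 3.24
3.0^2 = 9.0
2.9^2 = 8.41
0.8^2 = 0.64
Sum of squares = 21.29
Penalty = 0.01 * 21.29 = 0.2129

0.2129


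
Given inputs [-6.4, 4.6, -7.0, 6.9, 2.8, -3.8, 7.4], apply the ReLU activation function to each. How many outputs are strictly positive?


ReLU(x) = max(0, x) for each element:
ReLU(-6.4) = 0
ReLU(4.6) = 4.6
ReLU(-7.0) = 0
ReLU(6.9) = 6.9
ReLU(2.8) = 2.8
ReLU(-3.8) = 0
ReLU(7.4) = 7.4
Active neurons (>0): 4

4


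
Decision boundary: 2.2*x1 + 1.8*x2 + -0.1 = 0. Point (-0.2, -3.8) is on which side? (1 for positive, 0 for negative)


Compute 2.2 * -0.2 + 1.8 * -3.8 + -0.1
= -0.44 + -6.84 + -0.1
= -7.38
Since -7.38 < 0, the point is on the negative side.

0


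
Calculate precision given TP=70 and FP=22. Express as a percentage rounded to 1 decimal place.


Precision = TP / (TP + FP) * 100
= 70 / (70 + 22)
= 70 / 92
= 0.7609
= 76.1%

76.1


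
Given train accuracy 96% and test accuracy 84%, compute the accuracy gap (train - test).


Gap = train_accuracy - test_accuracy
= 96 - 84
= 12%
This gap suggests the model is overfitting.

12


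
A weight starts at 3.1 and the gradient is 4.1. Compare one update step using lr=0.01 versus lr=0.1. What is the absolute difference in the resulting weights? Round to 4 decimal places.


With lr=0.01: w_new = 3.1 - 0.01 * 4.1 = 3.059
With lr=0.1: w_new = 3.1 - 0.1 * 4.1 = 2.69
Absolute difference = |3.059 - 2.69|
= 0.3690

0.3690


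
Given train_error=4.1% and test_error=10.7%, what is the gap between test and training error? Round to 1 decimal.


Generalization gap = test_error - train_error
= 10.7 - 4.1
= 6.6%
A moderate gap.

6.6


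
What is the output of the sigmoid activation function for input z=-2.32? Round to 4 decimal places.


sigmoid(z) = 1 / (1 + exp(-z))
exp(-(-2.32)) = exp(2.32) = 10.1757
1 + 10.1757 = 11.1757
1 / 11.1757 = 0.0895

0.0895


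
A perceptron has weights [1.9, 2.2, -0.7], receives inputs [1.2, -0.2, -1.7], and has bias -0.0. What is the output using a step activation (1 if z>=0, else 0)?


z = w . x + b
= 1.9*1.2 + 2.2*-0.2 + -0.7*-1.7 + -0.0
= 2.28 + -0.44 + 1.19 + -0.0
= 3.03 + -0.0
= 3.03
Since z = 3.03 >= 0, output = 1

1


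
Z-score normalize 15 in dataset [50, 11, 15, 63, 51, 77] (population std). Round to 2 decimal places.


Mean = (50 + 11 + 15 + 63 + 51 + 77) / 6 = 44.5
Variance = sum((x_i - mean)^2) / n = 577.25
Std = sqrt(577.25) = 24.026
Z = (x - mean) / std
= (15 - 44.5) / 24.026
= -29.5 / 24.026
= -1.23

-1.23


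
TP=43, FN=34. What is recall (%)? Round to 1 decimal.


Recall = TP / (TP + FN) * 100
= 43 / (43 + 34)
= 43 / 77
= 0.5584
= 55.8%

55.8


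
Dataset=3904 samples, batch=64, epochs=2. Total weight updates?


Iterations per epoch = 3904 / 64 = 61
Total updates = iterations_per_epoch * epochs
= 61 * 2
= 122

122


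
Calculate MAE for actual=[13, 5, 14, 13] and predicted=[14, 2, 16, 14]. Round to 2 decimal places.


Absolute errors: [1, 3, 2, 1]
Sum of absolute errors = 7
MAE = 7 / 4 = 1.75

1.75


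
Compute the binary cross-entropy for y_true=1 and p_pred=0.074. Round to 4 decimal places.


For y=1: Loss = -log(p)
= -log(0.074)
= -(-2.6037)
= 2.6037

2.6037


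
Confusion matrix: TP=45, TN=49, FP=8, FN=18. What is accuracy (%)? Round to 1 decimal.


Accuracy = (TP + TN) / (TP + TN + FP + FN) * 100
= (45 + 49) / (45 + 49 + 8 + 18)
= 94 / 120
= 0.7833
= 78.3%

78.3


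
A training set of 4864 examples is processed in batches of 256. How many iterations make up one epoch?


Iterations per epoch = dataset_size / batch_size
= 4864 / 256
= 19

19


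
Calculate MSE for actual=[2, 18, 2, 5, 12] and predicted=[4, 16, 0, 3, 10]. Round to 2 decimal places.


Differences: [-2, 2, 2, 2, 2]
Squared errors: [4, 4, 4, 4, 4]
Sum of squared errors = 20
MSE = 20 / 5 = 4.00

4.00


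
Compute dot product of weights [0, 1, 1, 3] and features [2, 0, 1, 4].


Element-wise products:
0 * 2 = 0
1 * 0 = 0
1 * 1 = 1
3 * 4 = 12
Sum = 0 + 0 + 1 + 12
= 13

13


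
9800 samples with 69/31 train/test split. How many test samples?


Train samples = 9800 * 69% = 6762
Test samples = 9800 - 6762
= 3038

3038


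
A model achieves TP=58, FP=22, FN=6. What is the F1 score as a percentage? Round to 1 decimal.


Precision = TP / (TP + FP) = 58 / 80 = 0.725
Recall = TP / (TP + FN) = 58 / 64 = 0.9062
F1 = 2 * P * R / (P + R)
= 2 * 0.725 * 0.9062 / (0.725 + 0.9062)
= 1.3141 / 1.6313
= 0.8056
As percentage: 80.6%

80.6


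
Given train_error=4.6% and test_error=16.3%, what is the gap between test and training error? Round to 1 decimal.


Generalization gap = test_error - train_error
= 16.3 - 4.6
= 11.7%
A large gap suggests overfitting.

11.7


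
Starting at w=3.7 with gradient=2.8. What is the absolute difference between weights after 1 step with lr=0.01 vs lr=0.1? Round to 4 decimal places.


With lr=0.01: w_new = 3.7 - 0.01 * 2.8 = 3.672
With lr=0.1: w_new = 3.7 - 0.1 * 2.8 = 3.42
Absolute difference = |3.672 - 3.42|
= 0.2520

0.2520


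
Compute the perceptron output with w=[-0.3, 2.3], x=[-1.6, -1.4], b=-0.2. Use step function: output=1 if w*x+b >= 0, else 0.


z = w . x + b
= -0.3*-1.6 + 2.3*-1.4 + -0.2
= 0.48 + -3.22 + -0.2
= -2.74 + -0.2
= -2.94
Since z = -2.94 < 0, output = 0

0


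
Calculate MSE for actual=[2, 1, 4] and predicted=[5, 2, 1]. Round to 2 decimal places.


Differences: [-3, -1, 3]
Squared errors: [9, 1, 9]
Sum of squared errors = 19
MSE = 19 / 3 = 6.33

6.33


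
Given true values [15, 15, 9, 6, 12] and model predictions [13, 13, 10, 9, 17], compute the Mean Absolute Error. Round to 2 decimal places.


Absolute errors: [2, 2, 1, 3, 5]
Sum of absolute errors = 13
MAE = 13 / 5 = 2.60

2.60


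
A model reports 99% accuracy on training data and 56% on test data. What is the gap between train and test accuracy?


Gap = train_accuracy - test_accuracy
= 99 - 56
= 43%
This large gap strongly indicates overfitting.

43


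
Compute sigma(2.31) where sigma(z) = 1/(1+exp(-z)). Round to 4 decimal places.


sigmoid(z) = 1 / (1 + exp(-z))
exp(-(2.31)) = exp(-2.31) = 0.0993
1 + 0.0993 = 1.0993
1 / 1.0993 = 0.9097

0.9097


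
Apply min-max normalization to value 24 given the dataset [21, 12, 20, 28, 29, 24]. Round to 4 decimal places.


Min = 12, Max = 29
Range = 29 - 12 = 17
Scaled = (x - min) / (max - min)
= (24 - 12) / 17
= 12 / 17
= 0.7059

0.7059


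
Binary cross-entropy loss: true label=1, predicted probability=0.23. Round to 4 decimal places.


For y=1: Loss = -log(p)
= -log(0.23)
= -(-1.4697)
= 1.4697

1.4697


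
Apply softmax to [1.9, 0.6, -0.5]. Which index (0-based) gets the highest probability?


Softmax is a monotonic transformation, so it preserves the argmax.
We need to find the index of the maximum logit.
Index 0: 1.9
Index 1: 0.6
Index 2: -0.5
Maximum logit = 1.9 at index 0

0


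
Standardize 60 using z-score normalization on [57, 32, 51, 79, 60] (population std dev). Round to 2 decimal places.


Mean = (57 + 32 + 51 + 79 + 60) / 5 = 55.8
Variance = sum((x_i - mean)^2) / n = 229.36
Std = sqrt(229.36) = 15.1446
Z = (x - mean) / std
= (60 - 55.8) / 15.1446
= 4.2 / 15.1446
= 0.28

0.28


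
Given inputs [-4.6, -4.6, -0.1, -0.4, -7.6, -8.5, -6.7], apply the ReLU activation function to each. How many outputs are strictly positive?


ReLU(x) = max(0, x) for each element:
ReLU(-4.6) = 0
ReLU(-4.6) = 0
ReLU(-0.1) = 0
ReLU(-0.4) = 0
ReLU(-7.6) = 0
ReLU(-8.5) = 0
ReLU(-6.7) = 0
Active neurons (>0): 0

0


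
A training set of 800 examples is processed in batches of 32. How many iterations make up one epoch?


Iterations per epoch = dataset_size / batch_size
= 800 / 32
= 25

25


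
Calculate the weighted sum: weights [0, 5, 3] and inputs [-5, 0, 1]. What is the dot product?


Element-wise products:
0 * -5 = 0
5 * 0 = 0
3 * 1 = 3
Sum = 0 + 0 + 3
= 3

3


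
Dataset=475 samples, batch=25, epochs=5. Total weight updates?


Iterations per epoch = 475 / 25 = 19
Total updates = iterations_per_epoch * epochs
= 19 * 5
= 95

95


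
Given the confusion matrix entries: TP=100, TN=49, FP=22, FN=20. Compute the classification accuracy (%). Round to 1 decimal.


Accuracy = (TP + TN) / (TP + TN + FP + FN) * 100
= (100 + 49) / (100 + 49 + 22 + 20)
= 149 / 191
= 0.7801
= 78.0%

78.0


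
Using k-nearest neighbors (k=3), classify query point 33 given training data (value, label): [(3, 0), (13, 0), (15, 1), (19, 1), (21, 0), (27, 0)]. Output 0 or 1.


Distances from query 33:
Point 27 (class 0): distance = 6
Point 21 (class 0): distance = 12
Point 19 (class 1): distance = 14
K=3 nearest neighbors: classes = [0, 0, 1]
Votes for class 1: 1 / 3
Majority vote => class 0

0


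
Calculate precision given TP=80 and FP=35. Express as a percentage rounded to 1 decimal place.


Precision = TP / (TP + FP) * 100
= 80 / (80 + 35)
= 80 / 115
= 0.6957
= 69.6%

69.6


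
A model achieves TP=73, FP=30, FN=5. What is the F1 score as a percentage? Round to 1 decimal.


Precision = TP / (TP + FP) = 73 / 103 = 0.7087
Recall = TP / (TP + FN) = 73 / 78 = 0.9359
F1 = 2 * P * R / (P + R)
= 2 * 0.7087 * 0.9359 / (0.7087 + 0.9359)
= 1.3266 / 1.6446
= 0.8066
As percentage: 80.7%

80.7


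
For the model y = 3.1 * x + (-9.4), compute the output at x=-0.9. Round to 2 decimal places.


y = 3.1 * -0.9 + (-9.4)
= -2.79 + (-9.4)
= -12.19

-12.19


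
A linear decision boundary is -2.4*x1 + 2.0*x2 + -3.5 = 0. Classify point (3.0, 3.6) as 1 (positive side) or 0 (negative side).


Compute -2.4 * 3.0 + 2.0 * 3.6 + -3.5
= -7.2 + 7.2 + -3.5
= -3.5
Since -3.5 < 0, the point is on the negative side.

0


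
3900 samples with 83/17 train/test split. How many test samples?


Train samples = 3900 * 83% = 3237
Test samples = 3900 - 3237
= 663

663


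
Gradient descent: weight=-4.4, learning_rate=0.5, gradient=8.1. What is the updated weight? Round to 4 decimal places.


w_new = w_old - lr * gradient
= -4.4 - 0.5 * 8.1
= -4.4 - (4.05)
= -8.4500

-8.4500


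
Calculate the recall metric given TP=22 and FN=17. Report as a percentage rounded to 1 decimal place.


Recall = TP / (TP + FN) * 100
= 22 / (22 + 17)
= 22 / 39
= 0.5641
= 56.4%

56.4


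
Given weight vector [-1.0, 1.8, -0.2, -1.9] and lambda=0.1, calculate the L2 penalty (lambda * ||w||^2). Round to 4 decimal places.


Squaring each weight:
(-1.0)^2 = 1.0
1.8^2 = 3.24
(-0.2)^2 = 0.04
(-1.9)^2 = 3.61
Sum of squares = 7.89
Penalty = 0.1 * 7.89 = 0.7890

0.7890


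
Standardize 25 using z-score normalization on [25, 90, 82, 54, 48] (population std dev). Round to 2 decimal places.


Mean = (25 + 90 + 82 + 54 + 48) / 5 = 59.8
Variance = sum((x_i - mean)^2) / n = 557.76
Std = sqrt(557.76) = 23.6169
Z = (x - mean) / std
= (25 - 59.8) / 23.6169
= -34.8 / 23.6169
= -1.47

-1.47


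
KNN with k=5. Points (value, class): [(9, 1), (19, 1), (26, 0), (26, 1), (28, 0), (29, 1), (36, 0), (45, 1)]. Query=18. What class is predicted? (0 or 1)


Distances from query 18:
Point 19 (class 1): distance = 1
Point 26 (class 0): distance = 8
Point 26 (class 1): distance = 8
Point 9 (class 1): distance = 9
Point 28 (class 0): distance = 10
K=5 nearest neighbors: classes = [1, 0, 1, 1, 0]
Votes for class 1: 3 / 5
Majority vote => class 1

1


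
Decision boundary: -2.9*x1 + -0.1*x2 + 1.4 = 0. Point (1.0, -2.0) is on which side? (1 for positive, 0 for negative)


Compute -2.9 * 1.0 + -0.1 * -2.0 + 1.4
= -2.9 + 0.2 + 1.4
= -1.3
Since -1.3 < 0, the point is on the negative side.

0


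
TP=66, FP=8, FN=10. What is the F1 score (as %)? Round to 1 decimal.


Precision = TP / (TP + FP) = 66 / 74 = 0.8919
Recall = TP / (TP + FN) = 66 / 76 = 0.8684
F1 = 2 * P * R / (P + R)
= 2 * 0.8919 * 0.8684 / (0.8919 + 0.8684)
= 1.5491 / 1.7603
= 0.88
As percentage: 88.0%

88.0


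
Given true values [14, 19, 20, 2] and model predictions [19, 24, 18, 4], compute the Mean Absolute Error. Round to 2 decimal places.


Absolute errors: [5, 5, 2, 2]
Sum of absolute errors = 14
MAE = 14 / 4 = 3.50

3.50


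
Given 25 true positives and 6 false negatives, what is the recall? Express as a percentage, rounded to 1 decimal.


Recall = TP / (TP + FN) * 100
= 25 / (25 + 6)
= 25 / 31
= 0.8065
= 80.6%

80.6


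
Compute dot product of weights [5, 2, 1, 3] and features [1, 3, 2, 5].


Element-wise products:
5 * 1 = 5
2 * 3 = 6
1 * 2 = 2
3 * 5 = 15
Sum = 5 + 6 + 2 + 15
= 28

28


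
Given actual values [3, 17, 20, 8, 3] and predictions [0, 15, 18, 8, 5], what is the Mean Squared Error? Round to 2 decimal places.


Differences: [3, 2, 2, 0, -2]
Squared errors: [9, 4, 4, 0, 4]
Sum of squared errors = 21
MSE = 21 / 5 = 4.20

4.20


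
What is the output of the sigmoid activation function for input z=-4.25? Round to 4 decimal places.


sigmoid(z) = 1 / (1 + exp(-z))
exp(-(-4.25)) = exp(4.25) = 70.1054
1 + 70.1054 = 71.1054
1 / 71.1054 = 0.0141

0.0141


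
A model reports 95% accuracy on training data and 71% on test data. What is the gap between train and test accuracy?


Gap = train_accuracy - test_accuracy
= 95 - 71
= 24%
This large gap strongly indicates overfitting.

24


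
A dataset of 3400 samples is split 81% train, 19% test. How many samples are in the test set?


Train samples = 3400 * 81% = 2754
Test samples = 3400 - 2754
= 646

646


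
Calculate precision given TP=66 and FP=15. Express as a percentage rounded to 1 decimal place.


Precision = TP / (TP + FP) * 100
= 66 / (66 + 15)
= 66 / 81
= 0.8148
= 81.5%

81.5


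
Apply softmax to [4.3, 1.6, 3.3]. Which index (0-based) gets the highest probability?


Softmax is a monotonic transformation, so it preserves the argmax.
We need to find the index of the maximum logit.
Index 0: 4.3
Index 1: 1.6
Index 2: 3.3
Maximum logit = 4.3 at index 0

0


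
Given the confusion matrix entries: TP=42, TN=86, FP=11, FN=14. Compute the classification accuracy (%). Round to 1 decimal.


Accuracy = (TP + TN) / (TP + TN + FP + FN) * 100
= (42 + 86) / (42 + 86 + 11 + 14)
= 128 / 153
= 0.8366
= 83.7%

83.7


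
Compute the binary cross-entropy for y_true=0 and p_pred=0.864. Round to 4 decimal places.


For y=0: Loss = -log(1-p)
= -log(1 - 0.864)
= -log(0.136)
= -(-1.9951)
= 1.9951

1.9951


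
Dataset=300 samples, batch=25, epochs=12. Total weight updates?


Iterations per epoch = 300 / 25 = 12
Total updates = iterations_per_epoch * epochs
= 12 * 12
= 144

144


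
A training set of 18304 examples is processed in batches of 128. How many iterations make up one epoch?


Iterations per epoch = dataset_size / batch_size
= 18304 / 128
= 143

143


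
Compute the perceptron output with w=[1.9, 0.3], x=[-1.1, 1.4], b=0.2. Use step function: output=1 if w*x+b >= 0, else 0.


z = w . x + b
= 1.9*-1.1 + 0.3*1.4 + 0.2
= -2.09 + 0.42 + 0.2
= -1.67 + 0.2
= -1.47
Since z = -1.47 < 0, output = 0

0


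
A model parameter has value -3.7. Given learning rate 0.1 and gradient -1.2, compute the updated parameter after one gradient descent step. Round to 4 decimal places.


w_new = w_old - lr * gradient
= -3.7 - 0.1 * -1.2
= -3.7 - (-0.12)
= -3.5800

-3.5800


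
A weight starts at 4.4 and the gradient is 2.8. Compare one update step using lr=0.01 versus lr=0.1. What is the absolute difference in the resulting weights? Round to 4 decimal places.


With lr=0.01: w_new = 4.4 - 0.01 * 2.8 = 4.372
With lr=0.1: w_new = 4.4 - 0.1 * 2.8 = 4.12
Absolute difference = |4.372 - 4.12|
= 0.2520

0.2520


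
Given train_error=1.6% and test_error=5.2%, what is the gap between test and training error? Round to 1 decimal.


Generalization gap = test_error - train_error
= 5.2 - 1.6
= 3.6%
A moderate gap.

3.6


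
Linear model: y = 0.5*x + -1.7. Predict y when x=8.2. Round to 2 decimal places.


y = 0.5 * 8.2 + (-1.7)
= 4.1 + (-1.7)
= 2.40

2.40


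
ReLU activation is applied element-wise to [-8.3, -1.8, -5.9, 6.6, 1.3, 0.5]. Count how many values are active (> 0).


ReLU(x) = max(0, x) for each element:
ReLU(-8.3) = 0
ReLU(-1.8) = 0
ReLU(-5.9) = 0
ReLU(6.6) = 6.6
ReLU(1.3) = 1.3
ReLU(0.5) = 0.5
Active neurons (>0): 3

3


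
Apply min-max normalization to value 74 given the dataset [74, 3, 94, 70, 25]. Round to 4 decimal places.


Min = 3, Max = 94
Range = 94 - 3 = 91
Scaled = (x - min) / (max - min)
= (74 - 3) / 91
= 71 / 91
= 0.7802

0.7802


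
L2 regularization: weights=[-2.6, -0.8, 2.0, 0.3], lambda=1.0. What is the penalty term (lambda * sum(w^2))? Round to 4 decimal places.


Squaring each weight:
(-2.6)^2 = 6.76
(-0.8)^2 = 0.64
2.0^2 = 4.0
0.3^2 = 0.09
Sum of squares = 11.49
Penalty = 1.0 * 11.49 = 11.4900

11.4900


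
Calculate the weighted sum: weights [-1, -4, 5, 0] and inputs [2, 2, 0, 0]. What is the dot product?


Element-wise products:
-1 * 2 = -2
-4 * 2 = -8
5 * 0 = 0
0 * 0 = 0
Sum = -2 + -8 + 0 + 0
= -10

-10


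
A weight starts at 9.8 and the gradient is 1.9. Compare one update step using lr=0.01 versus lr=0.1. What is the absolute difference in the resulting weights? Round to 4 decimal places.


With lr=0.01: w_new = 9.8 - 0.01 * 1.9 = 9.781
With lr=0.1: w_new = 9.8 - 0.1 * 1.9 = 9.61
Absolute difference = |9.781 - 9.61|
= 0.1710

0.1710


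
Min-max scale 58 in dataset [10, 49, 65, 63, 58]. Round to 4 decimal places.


Min = 10, Max = 65
Range = 65 - 10 = 55
Scaled = (x - min) / (max - min)
= (58 - 10) / 55
= 48 / 55
= 0.8727

0.8727


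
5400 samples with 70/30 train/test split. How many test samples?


Train samples = 5400 * 70% = 3780
Test samples = 5400 - 3780
= 1620

1620


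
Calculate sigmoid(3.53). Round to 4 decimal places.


sigmoid(z) = 1 / (1 + exp(-z))
exp(-(3.53)) = exp(-3.53) = 0.0293
1 + 0.0293 = 1.0293
1 / 1.0293 = 0.9715

0.9715


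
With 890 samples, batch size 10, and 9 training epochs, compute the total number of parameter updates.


Iterations per epoch = 890 / 10 = 89
Total updates = iterations_per_epoch * epochs
= 89 * 9
= 801

801


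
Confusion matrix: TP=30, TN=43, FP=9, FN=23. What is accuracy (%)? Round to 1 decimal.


Accuracy = (TP + TN) / (TP + TN + FP + FN) * 100
= (30 + 43) / (30 + 43 + 9 + 23)
= 73 / 105
= 0.6952
= 69.5%

69.5


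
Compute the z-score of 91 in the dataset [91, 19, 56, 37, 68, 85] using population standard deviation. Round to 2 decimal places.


Mean = (91 + 19 + 56 + 37 + 68 + 85) / 6 = 59.3333
Variance = sum((x_i - mean)^2) / n = 645.5556
Std = sqrt(645.5556) = 25.4078
Z = (x - mean) / std
= (91 - 59.3333) / 25.4078
= 31.6667 / 25.4078
= 1.25

1.25


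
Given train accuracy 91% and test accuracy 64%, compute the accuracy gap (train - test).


Gap = train_accuracy - test_accuracy
= 91 - 64
= 27%
This large gap strongly indicates overfitting.

27


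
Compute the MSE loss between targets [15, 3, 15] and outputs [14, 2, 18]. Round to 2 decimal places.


Differences: [1, 1, -3]
Squared errors: [1, 1, 9]
Sum of squared errors = 11
MSE = 11 / 3 = 3.67

3.67


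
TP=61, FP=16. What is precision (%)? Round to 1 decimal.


Precision = TP / (TP + FP) * 100
= 61 / (61 + 16)
= 61 / 77
= 0.7922
= 79.2%

79.2


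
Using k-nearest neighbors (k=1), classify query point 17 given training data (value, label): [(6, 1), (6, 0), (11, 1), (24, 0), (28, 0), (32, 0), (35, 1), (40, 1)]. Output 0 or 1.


Distances from query 17:
Point 11 (class 1): distance = 6
K=1 nearest neighbors: classes = [1]
Votes for class 1: 1 / 1
Majority vote => class 1

1


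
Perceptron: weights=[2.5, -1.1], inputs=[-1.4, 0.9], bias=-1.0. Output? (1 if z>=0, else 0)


z = w . x + b
= 2.5*-1.4 + -1.1*0.9 + -1.0
= -3.5 + -0.99 + -1.0
= -4.49 + -1.0
= -5.49
Since z = -5.49 < 0, output = 0

0


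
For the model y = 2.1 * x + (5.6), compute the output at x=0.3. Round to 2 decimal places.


y = 2.1 * 0.3 + (5.6)
= 0.63 + (5.6)
= 6.23

6.23


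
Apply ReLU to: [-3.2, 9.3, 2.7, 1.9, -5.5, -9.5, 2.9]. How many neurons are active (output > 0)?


ReLU(x) = max(0, x) for each element:
ReLU(-3.2) = 0
ReLU(9.3) = 9.3
ReLU(2.7) = 2.7
ReLU(1.9) = 1.9
ReLU(-5.5) = 0
ReLU(-9.5) = 0
ReLU(2.9) = 2.9
Active neurons (>0): 4

4


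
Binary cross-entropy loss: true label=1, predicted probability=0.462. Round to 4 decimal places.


For y=1: Loss = -log(p)
= -log(0.462)
= -(-0.7722)
= 0.7722

0.7722


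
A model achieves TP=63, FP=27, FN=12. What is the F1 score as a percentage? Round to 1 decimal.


Precision = TP / (TP + FP) = 63 / 90 = 0.7
Recall = TP / (TP + FN) = 63 / 75 = 0.84
F1 = 2 * P * R / (P + R)
= 2 * 0.7 * 0.84 / (0.7 + 0.84)
= 1.176 / 1.54
= 0.7636
As percentage: 76.4%

76.4


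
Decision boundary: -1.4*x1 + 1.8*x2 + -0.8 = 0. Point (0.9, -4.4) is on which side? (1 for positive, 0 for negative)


Compute -1.4 * 0.9 + 1.8 * -4.4 + -0.8
= -1.26 + -7.92 + -0.8
= -9.98
Since -9.98 < 0, the point is on the negative side.

0


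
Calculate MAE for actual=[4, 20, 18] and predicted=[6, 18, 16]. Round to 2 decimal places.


Absolute errors: [2, 2, 2]
Sum of absolute errors = 6
MAE = 6 / 3 = 2.00

2.00


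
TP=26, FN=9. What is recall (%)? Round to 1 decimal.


Recall = TP / (TP + FN) * 100
= 26 / (26 + 9)
= 26 / 35
= 0.7429
= 74.3%

74.3


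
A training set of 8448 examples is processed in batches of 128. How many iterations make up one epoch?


Iterations per epoch = dataset_size / batch_size
= 8448 / 128
= 66

66


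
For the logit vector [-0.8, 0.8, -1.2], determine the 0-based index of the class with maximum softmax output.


Softmax is a monotonic transformation, so it preserves the argmax.
We need to find the index of the maximum logit.
Index 0: -0.8
Index 1: 0.8
Index 2: -1.2
Maximum logit = 0.8 at index 1

1


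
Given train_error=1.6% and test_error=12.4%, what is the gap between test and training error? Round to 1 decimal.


Generalization gap = test_error - train_error
= 12.4 - 1.6
= 10.8%
A large gap suggests overfitting.

10.8


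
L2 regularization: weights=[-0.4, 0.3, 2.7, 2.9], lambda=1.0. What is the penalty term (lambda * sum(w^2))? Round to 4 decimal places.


Squaring each weight:
(-0.4)^2 = 0.16
0.3^2 = 0.09
2.7^2 = 7.29
2.9^2 = 8.41
Sum of squares = 15.95
Penalty = 1.0 * 15.95 = 15.9500

15.9500


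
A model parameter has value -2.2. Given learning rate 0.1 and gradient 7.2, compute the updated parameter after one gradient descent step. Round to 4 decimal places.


w_new = w_old - lr * gradient
= -2.2 - 0.1 * 7.2
= -2.2 - (0.72)
= -2.9200

-2.9200


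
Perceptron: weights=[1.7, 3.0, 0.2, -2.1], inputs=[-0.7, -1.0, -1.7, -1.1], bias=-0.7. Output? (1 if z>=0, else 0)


z = w . x + b
= 1.7*-0.7 + 3.0*-1.0 + 0.2*-1.7 + -2.1*-1.1 + -0.7
= -1.19 + -3.0 + -0.34 + 2.31 + -0.7
= -2.22 + -0.7
= -2.92
Since z = -2.92 < 0, output = 0

0


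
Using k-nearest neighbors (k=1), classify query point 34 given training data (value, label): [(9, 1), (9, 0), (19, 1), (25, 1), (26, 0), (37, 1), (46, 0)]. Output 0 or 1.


Distances from query 34:
Point 37 (class 1): distance = 3
K=1 nearest neighbors: classes = [1]
Votes for class 1: 1 / 1
Majority vote => class 1

1


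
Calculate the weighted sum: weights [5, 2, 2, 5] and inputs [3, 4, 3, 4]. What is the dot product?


Element-wise products:
5 * 3 = 15
2 * 4 = 8
2 * 3 = 6
5 * 4 = 20
Sum = 15 + 8 + 6 + 20
= 49

49


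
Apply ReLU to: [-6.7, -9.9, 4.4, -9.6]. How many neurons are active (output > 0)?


ReLU(x) = max(0, x) for each element:
ReLU(-6.7) = 0
ReLU(-9.9) = 0
ReLU(4.4) = 4.4
ReLU(-9.6) = 0
Active neurons (>0): 1

1


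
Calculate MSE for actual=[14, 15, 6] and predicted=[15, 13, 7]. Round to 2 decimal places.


Differences: [-1, 2, -1]
Squared errors: [1, 4, 1]
Sum of squared errors = 6
MSE = 6 / 3 = 2.00

2.00


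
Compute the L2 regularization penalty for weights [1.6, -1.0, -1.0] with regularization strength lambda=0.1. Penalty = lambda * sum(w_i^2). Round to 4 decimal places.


Squaring each weight:
1.6^2 = 2.56
(-1.0)^2 = 1.0
(-1.0)^2 = 1.0
Sum of squares = 4.56
Penalty = 0.1 * 4.56 = 0.4560

0.4560


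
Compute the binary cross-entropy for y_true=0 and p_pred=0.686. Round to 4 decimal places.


For y=0: Loss = -log(1-p)
= -log(1 - 0.686)
= -log(0.314)
= -(-1.1584)
= 1.1584

1.1584


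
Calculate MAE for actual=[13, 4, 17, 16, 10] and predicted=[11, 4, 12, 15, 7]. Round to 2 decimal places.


Absolute errors: [2, 0, 5, 1, 3]
Sum of absolute errors = 11
MAE = 11 / 5 = 2.20

2.20


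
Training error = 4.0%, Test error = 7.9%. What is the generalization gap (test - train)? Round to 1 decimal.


Generalization gap = test_error - train_error
= 7.9 - 4.0
= 3.9%
A moderate gap.

3.9


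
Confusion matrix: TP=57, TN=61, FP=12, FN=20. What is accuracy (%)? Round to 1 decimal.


Accuracy = (TP + TN) / (TP + TN + FP + FN) * 100
= (57 + 61) / (57 + 61 + 12 + 20)
= 118 / 150
= 0.7867
= 78.7%

78.7


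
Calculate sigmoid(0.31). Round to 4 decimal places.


sigmoid(z) = 1 / (1 + exp(-z))
exp(-(0.31)) = exp(-0.31) = 0.7334
1 + 0.7334 = 1.7334
1 / 1.7334 = 0.5769

0.5769


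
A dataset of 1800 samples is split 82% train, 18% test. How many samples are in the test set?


Train samples = 1800 * 82% = 1476
Test samples = 1800 - 1476
= 324

324


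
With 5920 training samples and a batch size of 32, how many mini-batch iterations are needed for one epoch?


Iterations per epoch = dataset_size / batch_size
= 5920 / 32
= 185

185


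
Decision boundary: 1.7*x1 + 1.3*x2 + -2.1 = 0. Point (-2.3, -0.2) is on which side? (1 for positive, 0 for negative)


Compute 1.7 * -2.3 + 1.3 * -0.2 + -2.1
= -3.91 + -0.26 + -2.1
= -6.27
Since -6.27 < 0, the point is on the negative side.

0


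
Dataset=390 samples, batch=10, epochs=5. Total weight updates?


Iterations per epoch = 390 / 10 = 39
Total updates = iterations_per_epoch * epochs
= 39 * 5
= 195

195


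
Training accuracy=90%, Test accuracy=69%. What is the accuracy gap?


Gap = train_accuracy - test_accuracy
= 90 - 69
= 21%
This large gap strongly indicates overfitting.

21


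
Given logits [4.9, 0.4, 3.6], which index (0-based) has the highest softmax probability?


Softmax is a monotonic transformation, so it preserves the argmax.
We need to find the index of the maximum logit.
Index 0: 4.9
Index 1: 0.4
Index 2: 3.6
Maximum logit = 4.9 at index 0

0


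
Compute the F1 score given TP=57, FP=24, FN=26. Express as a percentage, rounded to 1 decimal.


Precision = TP / (TP + FP) = 57 / 81 = 0.7037
Recall = TP / (TP + FN) = 57 / 83 = 0.6867
F1 = 2 * P * R / (P + R)
= 2 * 0.7037 * 0.6867 / (0.7037 + 0.6867)
= 0.9665 / 1.3905
= 0.6951
As percentage: 69.5%

69.5


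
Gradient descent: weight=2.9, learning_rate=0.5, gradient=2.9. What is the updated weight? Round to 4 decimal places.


w_new = w_old - lr * gradient
= 2.9 - 0.5 * 2.9
= 2.9 - (1.45)
= 1.4500

1.4500


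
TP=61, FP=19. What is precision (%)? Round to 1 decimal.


Precision = TP / (TP + FP) * 100
= 61 / (61 + 19)
= 61 / 80
= 0.7625
= 76.3%

76.3


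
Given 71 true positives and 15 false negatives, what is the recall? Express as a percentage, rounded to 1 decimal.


Recall = TP / (TP + FN) * 100
= 71 / (71 + 15)
= 71 / 86
= 0.8256
= 82.6%

82.6


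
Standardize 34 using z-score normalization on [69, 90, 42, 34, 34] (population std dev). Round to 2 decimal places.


Mean = (69 + 90 + 42 + 34 + 34) / 5 = 53.8
Variance = sum((x_i - mean)^2) / n = 492.96
Std = sqrt(492.96) = 22.2027
Z = (x - mean) / std
= (34 - 53.8) / 22.2027
= -19.8 / 22.2027
= -0.89

-0.89


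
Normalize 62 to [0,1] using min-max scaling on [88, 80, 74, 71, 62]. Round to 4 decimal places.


Min = 62, Max = 88
Range = 88 - 62 = 26
Scaled = (x - min) / (max - min)
= (62 - 62) / 26
= 0 / 26
= 0.0000

0.0000


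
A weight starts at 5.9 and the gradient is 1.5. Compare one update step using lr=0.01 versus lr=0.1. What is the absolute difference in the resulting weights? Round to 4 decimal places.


With lr=0.01: w_new = 5.9 - 0.01 * 1.5 = 5.885
With lr=0.1: w_new = 5.9 - 0.1 * 1.5 = 5.75
Absolute difference = |5.885 - 5.75|
= 0.1350

0.1350


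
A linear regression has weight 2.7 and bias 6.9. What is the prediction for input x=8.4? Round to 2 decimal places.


y = 2.7 * 8.4 + (6.9)
= 22.68 + (6.9)
= 29.58

29.58


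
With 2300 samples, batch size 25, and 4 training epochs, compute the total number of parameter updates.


Iterations per epoch = 2300 / 25 = 92
Total updates = iterations_per_epoch * epochs
= 92 * 4
= 368

368


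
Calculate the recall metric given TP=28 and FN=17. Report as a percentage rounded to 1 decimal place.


Recall = TP / (TP + FN) * 100
= 28 / (28 + 17)
= 28 / 45
= 0.6222
= 62.2%

62.2


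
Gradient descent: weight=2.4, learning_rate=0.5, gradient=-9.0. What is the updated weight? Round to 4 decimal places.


w_new = w_old - lr * gradient
= 2.4 - 0.5 * -9.0
= 2.4 - (-4.5)
= 6.9000

6.9000


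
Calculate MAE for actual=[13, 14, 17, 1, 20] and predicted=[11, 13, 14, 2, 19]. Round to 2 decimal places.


Absolute errors: [2, 1, 3, 1, 1]
Sum of absolute errors = 8
MAE = 8 / 5 = 1.60

1.60


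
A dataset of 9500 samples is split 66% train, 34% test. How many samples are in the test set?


Train samples = 9500 * 66% = 6270
Test samples = 9500 - 6270
= 3230

3230


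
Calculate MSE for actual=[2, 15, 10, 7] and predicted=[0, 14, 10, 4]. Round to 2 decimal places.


Differences: [2, 1, 0, 3]
Squared errors: [4, 1, 0, 9]
Sum of squared errors = 14
MSE = 14 / 4 = 3.50

3.50


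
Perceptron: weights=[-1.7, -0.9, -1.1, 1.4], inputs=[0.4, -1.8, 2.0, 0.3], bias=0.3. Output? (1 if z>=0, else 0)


z = w . x + b
= -1.7*0.4 + -0.9*-1.8 + -1.1*2.0 + 1.4*0.3 + 0.3
= -0.68 + 1.62 + -2.2 + 0.42 + 0.3
= -0.84 + 0.3
= -0.54
Since z = -0.54 < 0, output = 0

0


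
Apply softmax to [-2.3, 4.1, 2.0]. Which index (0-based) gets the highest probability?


Softmax is a monotonic transformation, so it preserves the argmax.
We need to find the index of the maximum logit.
Index 0: -2.3
Index 1: 4.1
Index 2: 2.0
Maximum logit = 4.1 at index 1

1


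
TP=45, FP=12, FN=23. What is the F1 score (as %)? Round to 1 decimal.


Precision = TP / (TP + FP) = 45 / 57 = 0.7895
Recall = TP / (TP + FN) = 45 / 68 = 0.6618
F1 = 2 * P * R / (P + R)
= 2 * 0.7895 * 0.6618 / (0.7895 + 0.6618)
= 1.0449 / 1.4512
= 0.72
As percentage: 72.0%

72.0


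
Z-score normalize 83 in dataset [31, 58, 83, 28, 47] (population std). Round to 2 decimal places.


Mean = (31 + 58 + 83 + 28 + 47) / 5 = 49.4
Variance = sum((x_i - mean)^2) / n = 401.04
Std = sqrt(401.04) = 20.026
Z = (x - mean) / std
= (83 - 49.4) / 20.026
= 33.6 / 20.026
= 1.68

1.68


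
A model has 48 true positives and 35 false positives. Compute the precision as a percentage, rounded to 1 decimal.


Precision = TP / (TP + FP) * 100
= 48 / (48 + 35)
= 48 / 83
= 0.5783
= 57.8%

57.8


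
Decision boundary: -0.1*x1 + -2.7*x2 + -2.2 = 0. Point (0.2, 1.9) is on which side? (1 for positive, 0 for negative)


Compute -0.1 * 0.2 + -2.7 * 1.9 + -2.2
= -0.02 + -5.13 + -2.2
= -7.35
Since -7.35 < 0, the point is on the negative side.

0


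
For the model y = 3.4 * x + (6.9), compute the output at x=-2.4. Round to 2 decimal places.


y = 3.4 * -2.4 + (6.9)
= -8.16 + (6.9)
= -1.26

-1.26


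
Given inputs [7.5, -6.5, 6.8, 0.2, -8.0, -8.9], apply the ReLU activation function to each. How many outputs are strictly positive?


ReLU(x) = max(0, x) for each element:
ReLU(7.5) = 7.5
ReLU(-6.5) = 0
ReLU(6.8) = 6.8
ReLU(0.2) = 0.2
ReLU(-8.0) = 0
ReLU(-8.9) = 0
Active neurons (>0): 3

3


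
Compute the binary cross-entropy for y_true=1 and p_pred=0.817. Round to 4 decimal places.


For y=1: Loss = -log(p)
= -log(0.817)
= -(-0.2021)
= 0.2021

0.2021


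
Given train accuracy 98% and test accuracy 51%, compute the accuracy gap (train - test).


Gap = train_accuracy - test_accuracy
= 98 - 51
= 47%
This large gap strongly indicates overfitting.

47


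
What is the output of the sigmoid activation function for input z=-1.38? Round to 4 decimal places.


sigmoid(z) = 1 / (1 + exp(-z))
exp(-(-1.38)) = exp(1.38) = 3.9749
1 + 3.9749 = 4.9749
1 / 4.9749 = 0.2010

0.2010
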